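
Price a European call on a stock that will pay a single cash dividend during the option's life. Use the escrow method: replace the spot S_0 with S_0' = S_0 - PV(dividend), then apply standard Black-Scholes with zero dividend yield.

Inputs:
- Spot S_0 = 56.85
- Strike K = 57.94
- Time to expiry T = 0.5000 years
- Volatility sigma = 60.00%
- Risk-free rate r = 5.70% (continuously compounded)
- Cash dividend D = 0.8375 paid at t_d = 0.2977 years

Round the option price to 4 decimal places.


PV(D) = D * exp(-r * t_d) = 0.8375 * 0.98317426 = 0.82340844
S_0' = S_0 - PV(D) = 56.8500 - 0.82340844 = 56.02659156
d1 = (ln(S_0'/K) + (r + sigma^2/2)*T) / (sigma*sqrt(T)) = 0.20015467
d2 = d1 - sigma*sqrt(T) = -0.22410940
exp(-rT) = 0.97190229
N(d1) = 0.57932019; N(d2) = 0.41133609
C = S_0' * N(d1) - K * exp(-rT) * N(d2) = 56.02659156 * 0.57932019 - 57.9400 * 0.97190229 * 0.41133609 = 9.2942

Answer: Price = 9.2942


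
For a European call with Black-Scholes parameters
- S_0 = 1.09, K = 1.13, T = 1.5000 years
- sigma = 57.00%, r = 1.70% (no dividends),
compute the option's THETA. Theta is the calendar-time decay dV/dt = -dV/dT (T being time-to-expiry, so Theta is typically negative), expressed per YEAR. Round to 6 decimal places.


d1 = 0.3339543548; d2 = -0.3641502219
phi(d1) = 0.3773050420; exp(-qT) = 1.0000000000; exp(-rT) = 0.9748223790
Theta = -S*exp(-qT)*phi(d1)*sigma/(2*sqrt(T)) - r*K*exp(-rT)*N(d2) + q*S*exp(-qT)*N(d1)
N(d1) = 0.6307929986; N(d2) = 0.3578729180; sqrt(T) = 1.2247448714
Term 1 = -1.0900 * 1.0000000000 * 0.3773050420 * 0.5700 / (2 * 1.2247448714) = -0.0957014102
Term 2 = -0.0170 * 1.1300 * 0.9748223790 * 0.3578729180 = -0.0067016492
Term 3 = 0 (no dividend yield, q = 0)
Theta = -0.0957014102 + (-0.0067016492) + (0.0000000000) = -0.102403

Answer: Theta = -0.102403


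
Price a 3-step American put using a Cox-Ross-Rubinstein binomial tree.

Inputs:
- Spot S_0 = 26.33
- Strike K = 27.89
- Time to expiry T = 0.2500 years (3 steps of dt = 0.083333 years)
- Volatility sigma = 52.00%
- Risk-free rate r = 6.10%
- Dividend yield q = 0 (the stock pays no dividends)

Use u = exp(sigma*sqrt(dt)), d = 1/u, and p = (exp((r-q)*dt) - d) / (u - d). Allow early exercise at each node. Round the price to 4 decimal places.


dt = T/N = 0.083333
u = exp(sigma*sqrt(dt)) = 1.161963; d = 1/u = 0.860612
p = (exp((r-q)*dt) - d) / (u - d) = 0.479454
Discount per step: exp(-r*dt) = 0.994930
Stock lattice S(k, i) with i counting down-moves:
  k=0: S(0,0) = 26.3300
  k=1: S(1,0) = 30.5945; S(1,1) = 22.6599
  k=2: S(2,0) = 35.5497; S(2,1) = 26.3300; S(2,2) = 19.5014
  k=3: S(3,0) = 41.3074; S(3,1) = 30.5945; S(3,2) = 22.6599; S(3,3) = 16.7832
Terminal payoffs V(N, i) = max(K - S_T, 0):
  V(3,0) = 0.000000; V(3,1) = 0.000000; V(3,2) = 5.230076; V(3,3) = 11.106844
Backward induction: V(k, i) = exp(-r*dt) * [p * V(k+1, i) + (1-p) * V(k+1, i+1)]; then take max(V_cont, immediate exercise) for American.
  V(2,0) = exp(-r*dt) * [p*0.000000 + (1-p)*0.000000] = 0.000000; exercise = 0.000000; V(2,0) = max -> 0.000000
  V(2,1) = exp(-r*dt) * [p*0.000000 + (1-p)*5.230076] = 2.708691; exercise = 1.560000; V(2,1) = max -> 2.708691
  V(2,2) = exp(-r*dt) * [p*5.230076 + (1-p)*11.106844] = 8.247174; exercise = 8.388589; V(2,2) = max -> 8.388589
  V(1,0) = exp(-r*dt) * [p*0.000000 + (1-p)*2.708691] = 1.402849; exercise = 0.000000; V(1,0) = max -> 1.402849
  V(1,1) = exp(-r*dt) * [p*2.708691 + (1-p)*8.388589] = 5.636613; exercise = 5.230076; V(1,1) = max -> 5.636613
  V(0,0) = exp(-r*dt) * [p*1.402849 + (1-p)*5.636613] = 3.588431; exercise = 1.560000; V(0,0) = max -> 3.588431

Answer: Price = V(0,0) = 3.5884


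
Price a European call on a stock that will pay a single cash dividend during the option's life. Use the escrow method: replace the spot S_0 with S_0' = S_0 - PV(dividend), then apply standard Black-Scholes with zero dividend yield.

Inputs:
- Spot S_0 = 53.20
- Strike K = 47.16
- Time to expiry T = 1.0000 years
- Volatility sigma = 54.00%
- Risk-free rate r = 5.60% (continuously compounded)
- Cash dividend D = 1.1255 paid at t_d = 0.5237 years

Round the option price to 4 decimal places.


Answer: Price = 14.4622

Derivation:
PV(D) = D * exp(-r * t_d) = 1.1255 * 0.97109867 = 1.09297155
S_0' = S_0 - PV(D) = 53.2000 - 1.09297155 = 52.10702845
d1 = (ln(S_0'/K) + (r + sigma^2/2)*T) / (sigma*sqrt(T)) = 0.55843290
d2 = d1 - sigma*sqrt(T) = 0.01843290
exp(-rT) = 0.94553914
N(d1) = 0.71172559; N(d2) = 0.50735325
C = S_0' * N(d1) - K * exp(-rT) * N(d2) = 52.10702845 * 0.71172559 - 47.1600 * 0.94553914 * 0.50735325 = 14.4622


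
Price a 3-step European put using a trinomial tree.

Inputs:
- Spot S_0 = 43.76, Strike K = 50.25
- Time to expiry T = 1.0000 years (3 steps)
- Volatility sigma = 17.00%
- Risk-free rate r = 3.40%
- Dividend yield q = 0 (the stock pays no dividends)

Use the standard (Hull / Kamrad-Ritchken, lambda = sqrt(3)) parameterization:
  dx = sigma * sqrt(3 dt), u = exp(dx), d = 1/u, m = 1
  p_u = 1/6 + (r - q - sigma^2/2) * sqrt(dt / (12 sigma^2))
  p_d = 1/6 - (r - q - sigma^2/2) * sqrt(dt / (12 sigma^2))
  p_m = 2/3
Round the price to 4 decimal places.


dt = T/N = 0.333333; dx = sigma*sqrt(3*dt) = 0.170000
u = exp(dx) = 1.185305; d = 1/u = 0.843665
p_u = 0.185833, p_m = 0.666667, p_d = 0.147500
Discount per step: exp(-r*dt) = 0.988731
Stock lattice S(k, j) with j the centered position index:
  k=0: S(0,+0) = 43.7600
  k=1: S(1,-1) = 36.9188; S(1,+0) = 43.7600; S(1,+1) = 51.8689
  k=2: S(2,-2) = 31.1471; S(2,-1) = 36.9188; S(2,+0) = 43.7600; S(2,+1) = 51.8689; S(2,+2) = 61.4805
  k=3: S(3,-3) = 26.2777; S(3,-2) = 31.1471; S(3,-1) = 36.9188; S(3,+0) = 43.7600; S(3,+1) = 51.8689; S(3,+2) = 61.4805; S(3,+3) = 72.8731
Terminal payoffs V(N, j) = max(K - S_T, 0):
  V(3,-3) = 23.972313; V(3,-2) = 19.102931; V(3,-1) = 13.331228; V(3,+0) = 6.490000; V(3,+1) = 0.000000; V(3,+2) = 0.000000; V(3,+3) = 0.000000
Backward induction: V(k, j) = exp(-r*dt) * [p_u * V(k+1, j+1) + p_m * V(k+1, j) + p_d * V(k+1, j-1)]
  V(2,-2) = exp(-r*dt) * [p_u*13.331228 + p_m*19.102931 + p_d*23.972313] = 18.537305
  V(2,-1) = exp(-r*dt) * [p_u*6.490000 + p_m*13.331228 + p_d*19.102931] = 12.765725
  V(2,+0) = exp(-r*dt) * [p_u*0.000000 + p_m*6.490000 + p_d*13.331228] = 6.222104
  V(2,+1) = exp(-r*dt) * [p_u*0.000000 + p_m*0.000000 + p_d*6.490000] = 0.946487
  V(2,+2) = exp(-r*dt) * [p_u*0.000000 + p_m*0.000000 + p_d*0.000000] = 0.000000
  V(1,-1) = exp(-r*dt) * [p_u*6.222104 + p_m*12.765725 + p_d*18.537305] = 12.261259
  V(1,+0) = exp(-r*dt) * [p_u*0.946487 + p_m*6.222104 + p_d*12.765725] = 6.136955
  V(1,+1) = exp(-r*dt) * [p_u*0.000000 + p_m*0.946487 + p_d*6.222104] = 1.531298
  V(0,+0) = exp(-r*dt) * [p_u*1.531298 + p_m*6.136955 + p_d*12.261259] = 6.114711

Answer: Price = V(0,0) = 6.1147


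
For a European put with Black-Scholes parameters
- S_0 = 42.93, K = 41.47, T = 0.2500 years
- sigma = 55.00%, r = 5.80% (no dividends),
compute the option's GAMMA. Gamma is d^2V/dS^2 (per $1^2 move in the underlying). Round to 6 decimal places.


d1 = 0.3160476654; d2 = 0.0410476654
phi(d1) = 0.3795072430; exp(-qT) = 1.0000000000; exp(-rT) = 0.9856046187
Gamma = exp(-qT) * phi(d1) / (S * sigma * sqrt(T)) = 1.0000000000 * 0.3795072430 / (42.9300 * 0.5500 * 0.5000000000) = 0.032146

Answer: Gamma = 0.032146


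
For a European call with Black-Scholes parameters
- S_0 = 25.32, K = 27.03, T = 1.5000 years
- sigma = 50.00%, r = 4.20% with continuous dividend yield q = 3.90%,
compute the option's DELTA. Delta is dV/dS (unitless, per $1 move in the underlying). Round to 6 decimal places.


d1 = 0.2068140720; d2 = -0.4055583637
phi(d1) = 0.3905010724; exp(-qT) = 0.9431782404; exp(-rT) = 0.9389434737
N(d1) = 0.5819224671
Delta = exp(-qT) * N(d1) = 0.9431782404 * 0.5819224671 = 0.548857

Answer: Delta = 0.548857


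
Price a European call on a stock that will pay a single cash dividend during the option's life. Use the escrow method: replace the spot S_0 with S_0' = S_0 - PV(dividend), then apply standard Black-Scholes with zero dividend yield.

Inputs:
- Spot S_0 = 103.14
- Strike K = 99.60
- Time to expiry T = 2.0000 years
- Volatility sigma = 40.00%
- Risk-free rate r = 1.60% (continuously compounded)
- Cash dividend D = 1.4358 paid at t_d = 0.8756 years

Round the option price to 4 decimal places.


PV(D) = D * exp(-r * t_d) = 1.4358 * 0.98608808 = 1.41582526
S_0' = S_0 - PV(D) = 103.1400 - 1.41582526 = 101.72417474
d1 = (ln(S_0'/K) + (r + sigma^2/2)*T) / (sigma*sqrt(T)) = 0.37671612
d2 = d1 - sigma*sqrt(T) = -0.18896931
exp(-rT) = 0.96850658
N(d1) = 0.64680771; N(d2) = 0.42505844
C = S_0' * N(d1) - K * exp(-rT) * N(d2) = 101.72417474 * 0.64680771 - 99.6000 * 0.96850658 * 0.42505844 = 24.7935

Answer: Price = 24.7935


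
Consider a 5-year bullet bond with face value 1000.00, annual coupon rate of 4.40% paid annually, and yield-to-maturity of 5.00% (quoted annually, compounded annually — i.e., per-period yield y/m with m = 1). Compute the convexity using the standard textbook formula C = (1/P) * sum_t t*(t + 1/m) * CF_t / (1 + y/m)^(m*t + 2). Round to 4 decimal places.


Coupon per period c = face * coupon_rate / m = 44.000000
Periods per year m = 1; per-period yield y/m = 0.050000
Number of cashflows N = 5
Cashflows (t years, CF_t, discount factor 1/(1+y/m)^(m*t), PV):
  t = 1.0000: CF_t = 44.000000, DF = 0.952381, PV = 41.904762
  t = 2.0000: CF_t = 44.000000, DF = 0.907029, PV = 39.909297
  t = 3.0000: CF_t = 44.000000, DF = 0.863838, PV = 38.008854
  t = 4.0000: CF_t = 44.000000, DF = 0.822702, PV = 36.198909
  t = 5.0000: CF_t = 1044.000000, DF = 0.783526, PV = 818.001318
Price P = sum_t PV_t = 974.023140
Convexity numerator sum_t t*(t + 1/m) * CF_t / (1+y/m)^(m*t + 2):
  t = 1.0000: term = 76.017709
  t = 2.0000: term = 217.193453
  t = 3.0000: term = 413.701816
  t = 4.0000: term = 656.669549
  t = 5.0000: term = 22258.539260
Convexity = (1/P) * sum = 23622.121787 / 974.023140 = 24.252116

Answer: Convexity = 24.2521


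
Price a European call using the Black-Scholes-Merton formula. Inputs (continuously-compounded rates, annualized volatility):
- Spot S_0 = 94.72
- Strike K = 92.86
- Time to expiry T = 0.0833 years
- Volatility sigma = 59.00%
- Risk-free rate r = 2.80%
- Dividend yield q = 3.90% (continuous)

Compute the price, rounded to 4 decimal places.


Answer: Price = 7.2696

Derivation:
d1 = (ln(S/K) + (r - q + 0.5*sigma^2) * T) / (sigma * sqrt(T)) = 0.19622632
d2 = d1 - sigma * sqrt(T) = 0.02594205
exp(-rT) = 0.99767032; exp(-qT) = 0.99675657
C = S_0 * exp(-qT) * N(d1) - K * exp(-rT) * N(d2)
N(d1) = 0.57778348; N(d2) = 0.51034822
C = 94.7200 * 0.99675657 * 0.57778348 - 92.8600 * 0.99767032 * 0.51034822 = 7.2696


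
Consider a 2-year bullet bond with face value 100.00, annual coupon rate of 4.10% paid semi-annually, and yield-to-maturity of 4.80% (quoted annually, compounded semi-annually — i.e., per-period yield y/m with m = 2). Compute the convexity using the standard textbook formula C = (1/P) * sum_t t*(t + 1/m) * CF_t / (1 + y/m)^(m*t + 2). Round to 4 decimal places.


Coupon per period c = face * coupon_rate / m = 2.050000
Periods per year m = 2; per-period yield y/m = 0.024000
Number of cashflows N = 4
Cashflows (t years, CF_t, discount factor 1/(1+y/m)^(m*t), PV):
  t = 0.5000: CF_t = 2.050000, DF = 0.976562, PV = 2.001953
  t = 1.0000: CF_t = 2.050000, DF = 0.953674, PV = 1.955032
  t = 1.5000: CF_t = 2.050000, DF = 0.931323, PV = 1.909211
  t = 2.0000: CF_t = 102.050000, DF = 0.909495, PV = 92.813934
Price P = sum_t PV_t = 98.680131
Convexity numerator sum_t t*(t + 1/m) * CF_t / (1+y/m)^(m*t + 2):
  t = 0.5000: term = 0.954606
  t = 1.0000: term = 2.796696
  t = 1.5000: term = 5.462297
  t = 2.0000: term = 442.571327
Convexity = (1/P) * sum = 451.784926 / 98.680131 = 4.578277

Answer: Convexity = 4.5783


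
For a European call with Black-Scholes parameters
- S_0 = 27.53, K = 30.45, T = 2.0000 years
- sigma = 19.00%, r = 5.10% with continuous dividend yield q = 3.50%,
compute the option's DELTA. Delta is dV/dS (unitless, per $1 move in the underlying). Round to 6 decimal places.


Answer: Delta = 0.421027

Derivation:
d1 = -0.1217328053; d2 = -0.3904333821
phi(d1) = 0.3959972663; exp(-qT) = 0.9323938199; exp(-rT) = 0.9030295517
N(d1) = 0.4515553158
Delta = exp(-qT) * N(d1) = 0.9323938199 * 0.4515553158 = 0.421027


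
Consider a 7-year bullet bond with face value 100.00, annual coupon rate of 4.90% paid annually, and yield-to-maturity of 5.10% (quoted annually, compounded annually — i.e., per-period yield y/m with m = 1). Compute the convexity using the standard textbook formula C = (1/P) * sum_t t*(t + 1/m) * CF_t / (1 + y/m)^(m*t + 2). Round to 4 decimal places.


Answer: Convexity = 41.9589

Derivation:
Coupon per period c = face * coupon_rate / m = 4.900000
Periods per year m = 1; per-period yield y/m = 0.051000
Number of cashflows N = 7
Cashflows (t years, CF_t, discount factor 1/(1+y/m)^(m*t), PV):
  t = 1.0000: CF_t = 4.900000, DF = 0.951475, PV = 4.662226
  t = 2.0000: CF_t = 4.900000, DF = 0.905304, PV = 4.435991
  t = 3.0000: CF_t = 4.900000, DF = 0.861374, PV = 4.220734
  t = 4.0000: CF_t = 4.900000, DF = 0.819576, PV = 4.015922
  t = 5.0000: CF_t = 4.900000, DF = 0.779806, PV = 3.821048
  t = 6.0000: CF_t = 4.900000, DF = 0.741965, PV = 3.635631
  t = 7.0000: CF_t = 104.900000, DF = 0.705961, PV = 74.055356
Price P = sum_t PV_t = 98.846908
Convexity numerator sum_t t*(t + 1/m) * CF_t / (1+y/m)^(m*t + 2):
  t = 1.0000: term = 8.441467
  t = 2.0000: term = 24.095529
  t = 3.0000: term = 45.852577
  t = 4.0000: term = 72.712618
  t = 5.0000: term = 103.776333
  t = 6.0000: term = 138.236791
  t = 7.0000: term = 3754.387290
Convexity = (1/P) * sum = 4147.502604 / 98.846908 = 41.958850


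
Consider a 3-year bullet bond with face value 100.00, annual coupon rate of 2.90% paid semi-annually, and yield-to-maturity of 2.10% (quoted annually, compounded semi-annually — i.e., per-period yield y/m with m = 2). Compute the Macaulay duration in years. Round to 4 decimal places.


Answer: Macaulay duration = 2.8963 years

Derivation:
Coupon per period c = face * coupon_rate / m = 1.450000
Periods per year m = 2; per-period yield y/m = 0.010500
Number of cashflows N = 6
Cashflows (t years, CF_t, discount factor 1/(1+y/m)^(m*t), PV):
  t = 0.5000: CF_t = 1.450000, DF = 0.989609, PV = 1.434933
  t = 1.0000: CF_t = 1.450000, DF = 0.979326, PV = 1.420023
  t = 1.5000: CF_t = 1.450000, DF = 0.969150, PV = 1.405268
  t = 2.0000: CF_t = 1.450000, DF = 0.959080, PV = 1.390666
  t = 2.5000: CF_t = 1.450000, DF = 0.949114, PV = 1.376215
  t = 3.0000: CF_t = 101.450000, DF = 0.939252, PV = 95.287108
Price P = sum_t PV_t = 102.314212
Macaulay numerator sum_t t * PV_t:
  t * PV_t at t = 0.5000: 0.717467
  t * PV_t at t = 1.0000: 1.420023
  t * PV_t at t = 1.5000: 2.107901
  t * PV_t at t = 2.0000: 2.781331
  t * PV_t at t = 2.5000: 3.440538
  t * PV_t at t = 3.0000: 285.861323
Macaulay duration D = (sum_t t * PV_t) / P = 296.328584 / 102.314212 = 2.896260


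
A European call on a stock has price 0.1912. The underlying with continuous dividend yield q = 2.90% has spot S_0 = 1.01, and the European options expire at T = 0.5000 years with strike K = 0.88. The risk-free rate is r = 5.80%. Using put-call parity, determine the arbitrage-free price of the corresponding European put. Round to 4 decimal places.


Put-call parity: C - P = S_0 * exp(-qT) - K * exp(-rT).
S_0 * exp(-qT) = 1.0100 * 0.98560462 = 0.99546066
K * exp(-rT) = 0.8800 * 0.97141646 = 0.85484649
P = C - S*exp(-qT) + K*exp(-rT)
P = 0.1912 - 0.99546066 + 0.85484649 = 0.0506

Answer: Put price = 0.0506


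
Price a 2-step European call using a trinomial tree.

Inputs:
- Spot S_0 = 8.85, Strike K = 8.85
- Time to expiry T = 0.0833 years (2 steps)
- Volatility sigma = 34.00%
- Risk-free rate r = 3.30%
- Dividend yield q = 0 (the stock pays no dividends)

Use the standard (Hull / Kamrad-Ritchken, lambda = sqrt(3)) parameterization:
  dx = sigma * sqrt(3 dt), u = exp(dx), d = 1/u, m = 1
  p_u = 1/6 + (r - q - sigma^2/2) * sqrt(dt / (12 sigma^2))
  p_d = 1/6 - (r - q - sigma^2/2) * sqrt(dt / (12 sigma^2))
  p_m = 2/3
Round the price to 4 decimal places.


dt = T/N = 0.041650; dx = sigma*sqrt(3*dt) = 0.120184
u = exp(dx) = 1.127704; d = 1/u = 0.886757
p_u = 0.162369, p_m = 0.666667, p_d = 0.170964
Discount per step: exp(-r*dt) = 0.998626
Stock lattice S(k, j) with j the centered position index:
  k=0: S(0,+0) = 8.8500
  k=1: S(1,-1) = 7.8478; S(1,+0) = 8.8500; S(1,+1) = 9.9802
  k=2: S(2,-2) = 6.9591; S(2,-1) = 7.8478; S(2,+0) = 8.8500; S(2,+1) = 9.9802; S(2,+2) = 11.2547
Terminal payoffs V(N, j) = max(S_T - K, 0):
  V(2,-2) = 0.000000; V(2,-1) = 0.000000; V(2,+0) = 0.000000; V(2,+1) = 1.130184; V(2,+2) = 2.404698
Backward induction: V(k, j) = exp(-r*dt) * [p_u * V(k+1, j+1) + p_m * V(k+1, j) + p_d * V(k+1, j-1)]
  V(1,-1) = exp(-r*dt) * [p_u*0.000000 + p_m*0.000000 + p_d*0.000000] = 0.000000
  V(1,+0) = exp(-r*dt) * [p_u*1.130184 + p_m*0.000000 + p_d*0.000000] = 0.183255
  V(1,+1) = exp(-r*dt) * [p_u*2.404698 + p_m*1.130184 + p_d*0.000000] = 1.142335
  V(0,+0) = exp(-r*dt) * [p_u*1.142335 + p_m*0.183255 + p_d*0.000000] = 0.307228

Answer: Price = V(0,0) = 0.3072


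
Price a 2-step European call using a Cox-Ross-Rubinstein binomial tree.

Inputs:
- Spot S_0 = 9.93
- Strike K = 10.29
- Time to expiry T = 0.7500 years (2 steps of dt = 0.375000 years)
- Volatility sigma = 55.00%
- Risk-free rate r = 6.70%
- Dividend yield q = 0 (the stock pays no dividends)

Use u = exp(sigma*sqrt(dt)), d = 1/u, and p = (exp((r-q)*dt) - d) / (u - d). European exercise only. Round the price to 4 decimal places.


Answer: Price = V(0,0) = 1.7978

Derivation:
dt = T/N = 0.375000
u = exp(sigma*sqrt(dt)) = 1.400466; d = 1/u = 0.714048
p = (exp((r-q)*dt) - d) / (u - d) = 0.453653
Discount per step: exp(-r*dt) = 0.975188
Stock lattice S(k, i) with i counting down-moves:
  k=0: S(0,0) = 9.9300
  k=1: S(1,0) = 13.9066; S(1,1) = 7.0905
  k=2: S(2,0) = 19.4758; S(2,1) = 9.9300; S(2,2) = 5.0630
Terminal payoffs V(N, i) = max(S_T - K, 0):
  V(2,0) = 9.185751; V(2,1) = 0.000000; V(2,2) = 0.000000
Backward induction: V(k, i) = exp(-r*dt) * [p * V(k+1, i) + (1-p) * V(k+1, i+1)].
  V(1,0) = exp(-r*dt) * [p*9.185751 + (1-p)*0.000000] = 4.063745
  V(1,1) = exp(-r*dt) * [p*0.000000 + (1-p)*0.000000] = 0.000000
  V(0,0) = exp(-r*dt) * [p*4.063745 + (1-p)*0.000000] = 1.797787


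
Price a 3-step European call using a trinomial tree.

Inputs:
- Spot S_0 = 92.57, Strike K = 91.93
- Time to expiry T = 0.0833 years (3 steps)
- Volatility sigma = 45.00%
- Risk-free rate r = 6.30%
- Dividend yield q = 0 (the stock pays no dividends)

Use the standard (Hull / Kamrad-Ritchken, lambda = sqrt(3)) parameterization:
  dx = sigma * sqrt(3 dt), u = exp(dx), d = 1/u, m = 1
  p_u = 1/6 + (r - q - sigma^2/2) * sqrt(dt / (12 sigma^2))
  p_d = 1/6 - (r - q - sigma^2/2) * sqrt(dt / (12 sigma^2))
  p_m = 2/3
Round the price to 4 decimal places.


dt = T/N = 0.027767; dx = sigma*sqrt(3*dt) = 0.129878
u = exp(dx) = 1.138689; d = 1/u = 0.878203
p_u = 0.162578, p_m = 0.666667, p_d = 0.170755
Discount per step: exp(-r*dt) = 0.998252
Stock lattice S(k, j) with j the centered position index:
  k=0: S(0,+0) = 92.5700
  k=1: S(1,-1) = 81.2952; S(1,+0) = 92.5700; S(1,+1) = 105.4085
  k=2: S(2,-2) = 71.3937; S(2,-1) = 81.2952; S(2,+0) = 92.5700; S(2,+1) = 105.4085; S(2,+2) = 120.0275
  k=3: S(3,-3) = 62.6981; S(3,-2) = 71.3937; S(3,-1) = 81.2952; S(3,+0) = 92.5700; S(3,+1) = 105.4085; S(3,+2) = 120.0275; S(3,+3) = 136.6740
Terminal payoffs V(N, j) = max(S_T - K, 0):
  V(3,-3) = 0.000000; V(3,-2) = 0.000000; V(3,-1) = 0.000000; V(3,+0) = 0.640000; V(3,+1) = 13.478465; V(3,+2) = 28.097486; V(3,+3) = 44.744009
Backward induction: V(k, j) = exp(-r*dt) * [p_u * V(k+1, j+1) + p_m * V(k+1, j) + p_d * V(k+1, j-1)]
  V(2,-2) = exp(-r*dt) * [p_u*0.000000 + p_m*0.000000 + p_d*0.000000] = 0.000000
  V(2,-1) = exp(-r*dt) * [p_u*0.640000 + p_m*0.000000 + p_d*0.000000] = 0.103868
  V(2,+0) = exp(-r*dt) * [p_u*13.478465 + p_m*0.640000 + p_d*0.000000] = 2.613392
  V(2,+1) = exp(-r*dt) * [p_u*28.097486 + p_m*13.478465 + p_d*0.640000] = 13.639078
  V(2,+2) = exp(-r*dt) * [p_u*44.744009 + p_m*28.097486 + p_d*13.478465] = 28.258091
  V(1,-1) = exp(-r*dt) * [p_u*2.613392 + p_m*0.103868 + p_d*0.000000] = 0.493262
  V(1,+0) = exp(-r*dt) * [p_u*13.639078 + p_m*2.613392 + p_d*0.103868] = 3.970459
  V(1,+1) = exp(-r*dt) * [p_u*28.258091 + p_m*13.639078 + p_d*2.613392] = 14.108410
  V(0,+0) = exp(-r*dt) * [p_u*14.108410 + p_m*3.970459 + p_d*0.493262] = 5.016133

Answer: Price = V(0,0) = 5.0161


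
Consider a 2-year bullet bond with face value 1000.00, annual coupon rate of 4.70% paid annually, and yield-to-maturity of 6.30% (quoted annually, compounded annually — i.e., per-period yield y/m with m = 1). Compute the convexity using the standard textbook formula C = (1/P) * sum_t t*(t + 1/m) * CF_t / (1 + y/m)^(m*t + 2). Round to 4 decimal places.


Answer: Convexity = 5.1487

Derivation:
Coupon per period c = face * coupon_rate / m = 47.000000
Periods per year m = 1; per-period yield y/m = 0.063000
Number of cashflows N = 2
Cashflows (t years, CF_t, discount factor 1/(1+y/m)^(m*t), PV):
  t = 1.0000: CF_t = 47.000000, DF = 0.940734, PV = 44.214487
  t = 2.0000: CF_t = 1047.000000, DF = 0.884980, PV = 926.574092
Price P = sum_t PV_t = 970.788579
Convexity numerator sum_t t*(t + 1/m) * CF_t / (1+y/m)^(m*t + 2):
  t = 1.0000: term = 78.257877
  t = 2.0000: term = 4919.997408
Convexity = (1/P) * sum = 4998.255285 / 970.788579 = 5.148655


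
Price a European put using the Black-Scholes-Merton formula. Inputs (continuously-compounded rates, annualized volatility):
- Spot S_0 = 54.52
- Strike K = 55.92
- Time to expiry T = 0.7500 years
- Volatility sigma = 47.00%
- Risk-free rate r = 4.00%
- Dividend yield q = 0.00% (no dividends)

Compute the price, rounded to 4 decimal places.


Answer: Price = 8.6462

Derivation:
d1 = (ln(S/K) + (r - q + 0.5*sigma^2) * T) / (sigma * sqrt(T)) = 0.21492910
d2 = d1 - sigma * sqrt(T) = -0.19210284
exp(-rT) = 0.97044553; exp(-qT) = 1.00000000
P = K * exp(-rT) * N(-d2) - S_0 * exp(-qT) * N(-d1)
N(-d1) = 0.41491130; N(-d2) = 0.57616917
P = 55.9200 * 0.97044553 * 0.57616917 - 54.5200 * 1.00000000 * 0.41491130 = 8.6462


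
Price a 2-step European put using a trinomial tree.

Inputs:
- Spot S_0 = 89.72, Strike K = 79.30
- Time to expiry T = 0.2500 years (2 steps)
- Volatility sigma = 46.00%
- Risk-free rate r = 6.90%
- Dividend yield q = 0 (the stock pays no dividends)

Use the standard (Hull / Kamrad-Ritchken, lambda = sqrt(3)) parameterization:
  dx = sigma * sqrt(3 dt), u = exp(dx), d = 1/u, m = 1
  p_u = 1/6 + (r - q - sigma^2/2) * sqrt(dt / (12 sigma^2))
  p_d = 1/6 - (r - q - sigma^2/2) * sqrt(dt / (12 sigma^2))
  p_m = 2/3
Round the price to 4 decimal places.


dt = T/N = 0.125000; dx = sigma*sqrt(3*dt) = 0.281691
u = exp(dx) = 1.325370; d = 1/u = 0.754507
p_u = 0.158502, p_m = 0.666667, p_d = 0.174832
Discount per step: exp(-r*dt) = 0.991412
Stock lattice S(k, j) with j the centered position index:
  k=0: S(0,+0) = 89.7200
  k=1: S(1,-1) = 67.6943; S(1,+0) = 89.7200; S(1,+1) = 118.9122
  k=2: S(2,-2) = 51.0758; S(2,-1) = 67.6943; S(2,+0) = 89.7200; S(2,+1) = 118.9122; S(2,+2) = 157.6025
Terminal payoffs V(N, j) = max(K - S_T, 0):
  V(2,-2) = 28.224186; V(2,-1) = 11.605672; V(2,+0) = 0.000000; V(2,+1) = 0.000000; V(2,+2) = 0.000000
Backward induction: V(k, j) = exp(-r*dt) * [p_u * V(k+1, j+1) + p_m * V(k+1, j) + p_d * V(k+1, j-1)]
  V(1,-1) = exp(-r*dt) * [p_u*0.000000 + p_m*11.605672 + p_d*28.224186] = 12.562773
  V(1,+0) = exp(-r*dt) * [p_u*0.000000 + p_m*0.000000 + p_d*11.605672] = 2.011613
  V(1,+1) = exp(-r*dt) * [p_u*0.000000 + p_m*0.000000 + p_d*0.000000] = 0.000000
  V(0,+0) = exp(-r*dt) * [p_u*0.000000 + p_m*2.011613 + p_d*12.562773] = 3.507066

Answer: Price = V(0,0) = 3.5071


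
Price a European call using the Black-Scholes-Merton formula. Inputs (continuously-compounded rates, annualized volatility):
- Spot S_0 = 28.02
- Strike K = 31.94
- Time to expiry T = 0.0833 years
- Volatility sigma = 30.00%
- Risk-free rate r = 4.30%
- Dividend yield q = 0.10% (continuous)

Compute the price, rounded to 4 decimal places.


d1 = (ln(S/K) + (r - q + 0.5*sigma^2) * T) / (sigma * sqrt(T)) = -1.42857528
d2 = d1 - sigma * sqrt(T) = -1.51516049
exp(-rT) = 0.99642451; exp(-qT) = 0.99991670
C = S_0 * exp(-qT) * N(d1) - K * exp(-rT) * N(d2)
N(d1) = 0.07656317; N(d2) = 0.06486588
C = 28.0200 * 0.99991670 * 0.07656317 - 31.9400 * 0.99642451 * 0.06486588 = 0.0807

Answer: Price = 0.0807


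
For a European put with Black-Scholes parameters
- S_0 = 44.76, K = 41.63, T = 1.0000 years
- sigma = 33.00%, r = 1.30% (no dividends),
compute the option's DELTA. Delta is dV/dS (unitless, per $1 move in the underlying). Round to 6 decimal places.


d1 = 0.4240721886; d2 = 0.0940721886
phi(d1) = 0.3646354674; exp(-qT) = 1.0000000000; exp(-rT) = 0.9870841350
N(-d1) = 0.3357565837
Delta = -exp(-qT) * N(-d1) = -1.0000000000 * 0.3357565837 = -0.335757

Answer: Delta = -0.335757


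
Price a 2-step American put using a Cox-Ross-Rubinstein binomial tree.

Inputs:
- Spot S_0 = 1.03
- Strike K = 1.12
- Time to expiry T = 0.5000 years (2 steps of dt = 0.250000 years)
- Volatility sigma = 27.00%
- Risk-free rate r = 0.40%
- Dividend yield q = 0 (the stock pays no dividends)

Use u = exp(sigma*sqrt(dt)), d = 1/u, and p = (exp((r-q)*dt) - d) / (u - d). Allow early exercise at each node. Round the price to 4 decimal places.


dt = T/N = 0.250000
u = exp(sigma*sqrt(dt)) = 1.144537; d = 1/u = 0.873716
p = (exp((r-q)*dt) - d) / (u - d) = 0.469995
Discount per step: exp(-r*dt) = 0.999000
Stock lattice S(k, i) with i counting down-moves:
  k=0: S(0,0) = 1.0300
  k=1: S(1,0) = 1.1789; S(1,1) = 0.8999
  k=2: S(2,0) = 1.3493; S(2,1) = 1.0300; S(2,2) = 0.7863
Terminal payoffs V(N, i) = max(K - S_T, 0):
  V(2,0) = 0.000000; V(2,1) = 0.090000; V(2,2) = 0.333719
Backward induction: V(k, i) = exp(-r*dt) * [p * V(k+1, i) + (1-p) * V(k+1, i+1)]; then take max(V_cont, immediate exercise) for American.
  V(1,0) = exp(-r*dt) * [p*0.000000 + (1-p)*0.090000] = 0.047653; exercise = 0.000000; V(1,0) = max -> 0.047653
  V(1,1) = exp(-r*dt) * [p*0.090000 + (1-p)*0.333719] = 0.218953; exercise = 0.220073; V(1,1) = max -> 0.220073
  V(0,0) = exp(-r*dt) * [p*0.047653 + (1-p)*0.220073] = 0.138897; exercise = 0.090000; V(0,0) = max -> 0.138897

Answer: Price = V(0,0) = 0.1389


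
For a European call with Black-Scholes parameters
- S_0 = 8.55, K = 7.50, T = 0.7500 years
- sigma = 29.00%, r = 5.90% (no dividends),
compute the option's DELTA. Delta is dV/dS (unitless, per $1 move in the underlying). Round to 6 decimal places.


d1 = 0.8234836972; d2 = 0.5723363301
phi(d1) = 0.2842215518; exp(-qT) = 1.0000000000; exp(-rT) = 0.9567147489
N(d1) = 0.7948835078
Delta = exp(-qT) * N(d1) = 1.0000000000 * 0.7948835078 = 0.794884

Answer: Delta = 0.794884


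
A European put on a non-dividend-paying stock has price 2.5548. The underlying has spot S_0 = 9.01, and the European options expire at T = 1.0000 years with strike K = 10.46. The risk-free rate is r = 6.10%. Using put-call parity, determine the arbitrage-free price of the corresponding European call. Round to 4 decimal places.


Answer: Call price = 1.7238

Derivation:
Put-call parity: C - P = S_0 * exp(-qT) - K * exp(-rT).
S_0 * exp(-qT) = 9.0100 * 1.00000000 = 9.01000000
K * exp(-rT) = 10.4600 * 0.94082324 = 9.84101109
C = P + S*exp(-qT) - K*exp(-rT)
C = 2.5548 + 9.01000000 - 9.84101109 = 1.7238


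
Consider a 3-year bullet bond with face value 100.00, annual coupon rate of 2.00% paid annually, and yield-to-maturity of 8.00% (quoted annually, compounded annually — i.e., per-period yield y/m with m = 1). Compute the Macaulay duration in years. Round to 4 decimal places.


Answer: Macaulay duration = 2.9359 years

Derivation:
Coupon per period c = face * coupon_rate / m = 2.000000
Periods per year m = 1; per-period yield y/m = 0.080000
Number of cashflows N = 3
Cashflows (t years, CF_t, discount factor 1/(1+y/m)^(m*t), PV):
  t = 1.0000: CF_t = 2.000000, DF = 0.925926, PV = 1.851852
  t = 2.0000: CF_t = 2.000000, DF = 0.857339, PV = 1.714678
  t = 3.0000: CF_t = 102.000000, DF = 0.793832, PV = 80.970889
Price P = sum_t PV_t = 84.537418
Macaulay numerator sum_t t * PV_t:
  t * PV_t at t = 1.0000: 1.851852
  t * PV_t at t = 2.0000: 3.429355
  t * PV_t at t = 3.0000: 242.912666
Macaulay duration D = (sum_t t * PV_t) / P = 248.193873 / 84.537418 = 2.935906


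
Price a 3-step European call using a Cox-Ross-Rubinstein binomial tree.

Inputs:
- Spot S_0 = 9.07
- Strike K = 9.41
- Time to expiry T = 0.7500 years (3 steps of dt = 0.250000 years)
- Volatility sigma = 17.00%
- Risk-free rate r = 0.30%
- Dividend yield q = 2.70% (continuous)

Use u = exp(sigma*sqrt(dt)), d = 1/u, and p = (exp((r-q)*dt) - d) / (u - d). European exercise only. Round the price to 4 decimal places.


Answer: Price = V(0,0) = 0.3522

Derivation:
dt = T/N = 0.250000
u = exp(sigma*sqrt(dt)) = 1.088717; d = 1/u = 0.918512
p = (exp((r-q)*dt) - d) / (u - d) = 0.443617
Discount per step: exp(-r*dt) = 0.999250
Stock lattice S(k, i) with i counting down-moves:
  k=0: S(0,0) = 9.0700
  k=1: S(1,0) = 9.8747; S(1,1) = 8.3309
  k=2: S(2,0) = 10.7507; S(2,1) = 9.0700; S(2,2) = 7.6520
  k=3: S(3,0) = 11.7045; S(3,1) = 9.8747; S(3,2) = 8.3309; S(3,3) = 7.0285
Terminal payoffs V(N, i) = max(S_T - K, 0):
  V(3,0) = 2.294487; V(3,1) = 0.464664; V(3,2) = 0.000000; V(3,3) = 0.000000
Backward induction: V(k, i) = exp(-r*dt) * [p * V(k+1, i) + (1-p) * V(k+1, i+1)].
  V(2,0) = exp(-r*dt) * [p*2.294487 + (1-p)*0.464664] = 1.275447
  V(2,1) = exp(-r*dt) * [p*0.464664 + (1-p)*0.000000] = 0.205978
  V(2,2) = exp(-r*dt) * [p*0.000000 + (1-p)*0.000000] = 0.000000
  V(1,0) = exp(-r*dt) * [p*1.275447 + (1-p)*0.205978] = 0.679902
  V(1,1) = exp(-r*dt) * [p*0.205978 + (1-p)*0.000000] = 0.091307
  V(0,0) = exp(-r*dt) * [p*0.679902 + (1-p)*0.091307] = 0.352153


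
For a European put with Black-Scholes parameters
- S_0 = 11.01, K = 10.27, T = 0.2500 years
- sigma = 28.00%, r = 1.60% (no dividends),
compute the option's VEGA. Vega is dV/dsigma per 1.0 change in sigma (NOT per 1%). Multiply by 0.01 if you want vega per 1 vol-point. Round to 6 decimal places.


Answer: Vega = 1.839288

Derivation:
d1 = 0.5955494771; d2 = 0.4555494771
phi(d1) = 0.3341122973; exp(-qT) = 1.0000000000; exp(-rT) = 0.9960079893
Vega = S * exp(-qT) * phi(d1) * sqrt(T) = 11.0100 * 1.0000000000 * 0.3341122973 * 0.5000000000 = 1.839288


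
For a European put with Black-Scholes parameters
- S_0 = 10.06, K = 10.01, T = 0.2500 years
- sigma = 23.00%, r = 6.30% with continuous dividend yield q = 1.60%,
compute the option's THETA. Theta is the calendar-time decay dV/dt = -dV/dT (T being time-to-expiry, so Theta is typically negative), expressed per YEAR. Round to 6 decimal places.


d1 = 0.2030006204; d2 = 0.0880006204
phi(d1) = 0.3908063309; exp(-qT) = 0.9960079893; exp(-rT) = 0.9843733826
Theta = -S*exp(-qT)*phi(d1)*sigma/(2*sqrt(T)) + r*K*exp(-rT)*N(-d2) - q*S*exp(-qT)*N(-d1)
N(-d1) = 0.4195672737; N(-d2) = 0.4649380915; sqrt(T) = 0.5000000000
Term 1 = -10.0600 * 0.9960079893 * 0.3908063309 * 0.2300 / (2 * 0.5000000000) = -0.9006379220
Term 2 = 0.0630 * 10.0100 * 0.9843733826 * 0.4649380915 = 0.2886221233
Term 3 = -0.0160 * 10.0600 * 0.9960079893 * 0.4195672737 = -0.0672639537
Theta = -0.9006379220 + (0.2886221233) + (-0.0672639537) = -0.679280

Answer: Theta = -0.679280


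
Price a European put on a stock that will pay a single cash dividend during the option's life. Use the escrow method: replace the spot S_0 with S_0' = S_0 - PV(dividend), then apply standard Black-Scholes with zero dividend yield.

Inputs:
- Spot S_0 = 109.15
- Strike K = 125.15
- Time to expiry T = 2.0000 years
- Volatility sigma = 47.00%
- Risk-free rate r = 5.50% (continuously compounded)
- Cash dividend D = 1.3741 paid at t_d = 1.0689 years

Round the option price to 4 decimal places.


PV(D) = D * exp(-r * t_d) = 1.3741 * 0.94290523 = 1.29564608
S_0' = S_0 - PV(D) = 109.1500 - 1.29564608 = 107.85435392
d1 = (ln(S_0'/K) + (r + sigma^2/2)*T) / (sigma*sqrt(T)) = 0.27406966
d2 = d1 - sigma*sqrt(T) = -0.39061071
exp(-rT) = 0.89583414
N(-d1) = 0.39201554; N(-d2) = 0.65195750
P = K * exp(-rT) * N(-d2) - S_0' * N(-d1) = 125.1500 * 0.89583414 * 0.65195750 - 107.85435392 * 0.39201554 = 30.8127

Answer: Price = 30.8127


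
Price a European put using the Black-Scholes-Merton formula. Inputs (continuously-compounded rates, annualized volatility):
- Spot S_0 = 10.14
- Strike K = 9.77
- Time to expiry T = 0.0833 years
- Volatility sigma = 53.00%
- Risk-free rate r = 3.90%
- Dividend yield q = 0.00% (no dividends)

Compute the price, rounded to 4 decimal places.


d1 = (ln(S/K) + (r - q + 0.5*sigma^2) * T) / (sigma * sqrt(T)) = 0.34072475
d2 = d1 - sigma * sqrt(T) = 0.18775753
exp(-rT) = 0.99675657; exp(-qT) = 1.00000000
P = K * exp(-rT) * N(-d2) - S_0 * exp(-qT) * N(-d1)
N(-d1) = 0.36665540; N(-d2) = 0.42553336
P = 9.7700 * 0.99675657 * 0.42553336 - 10.1400 * 1.00000000 * 0.36665540 = 0.4261

Answer: Price = 0.4261


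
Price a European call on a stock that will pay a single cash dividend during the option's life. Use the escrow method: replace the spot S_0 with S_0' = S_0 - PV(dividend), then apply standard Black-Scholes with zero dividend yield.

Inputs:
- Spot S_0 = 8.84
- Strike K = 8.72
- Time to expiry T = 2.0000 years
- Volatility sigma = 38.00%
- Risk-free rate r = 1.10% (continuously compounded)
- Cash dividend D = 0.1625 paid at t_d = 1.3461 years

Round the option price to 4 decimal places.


PV(D) = D * exp(-r * t_d) = 0.1625 * 0.98530199 = 0.16011157
S_0' = S_0 - PV(D) = 8.8400 - 0.16011157 = 8.67988843
d1 = (ln(S_0'/K) + (r + sigma^2/2)*T) / (sigma*sqrt(T)) = 0.30105897
d2 = d1 - sigma*sqrt(T) = -0.23634219
exp(-rT) = 0.97824024
N(d1) = 0.61831524; N(d2) = 0.40658358
C = S_0' * N(d1) - K * exp(-rT) * N(d2) = 8.67988843 * 0.61831524 - 8.7200 * 0.97824024 * 0.40658358 = 1.8986

Answer: Price = 1.8986


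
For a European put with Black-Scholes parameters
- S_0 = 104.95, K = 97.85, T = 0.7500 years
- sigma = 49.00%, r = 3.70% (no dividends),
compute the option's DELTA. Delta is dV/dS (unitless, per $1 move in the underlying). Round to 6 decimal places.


d1 = 0.4426411427; d2 = 0.0182886948
phi(d1) = 0.3617130273; exp(-qT) = 1.0000000000; exp(-rT) = 0.9726314943
N(-d1) = 0.3290126604
Delta = -exp(-qT) * N(-d1) = -1.0000000000 * 0.3290126604 = -0.329013

Answer: Delta = -0.329013


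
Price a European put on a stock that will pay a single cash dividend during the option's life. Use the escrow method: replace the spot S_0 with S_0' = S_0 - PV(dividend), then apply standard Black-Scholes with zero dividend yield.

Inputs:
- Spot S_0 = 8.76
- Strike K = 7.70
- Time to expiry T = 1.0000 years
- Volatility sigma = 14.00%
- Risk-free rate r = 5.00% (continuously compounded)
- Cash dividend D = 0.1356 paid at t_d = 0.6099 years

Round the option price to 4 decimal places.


Answer: Price = 0.0662

Derivation:
PV(D) = D * exp(-r * t_d) = 0.1356 * 0.96996528 = 0.13152729
S_0' = S_0 - PV(D) = 8.7600 - 0.13152729 = 8.62847271
d1 = (ln(S_0'/K) + (r + sigma^2/2)*T) / (sigma*sqrt(T)) = 1.24033704
d2 = d1 - sigma*sqrt(T) = 1.10033704
exp(-rT) = 0.95122942
N(-d1) = 0.10742538; N(-d2) = 0.13559265
P = K * exp(-rT) * N(-d2) - S_0' * N(-d1) = 7.7000 * 0.95122942 * 0.13559265 - 8.62847271 * 0.10742538 = 0.0662


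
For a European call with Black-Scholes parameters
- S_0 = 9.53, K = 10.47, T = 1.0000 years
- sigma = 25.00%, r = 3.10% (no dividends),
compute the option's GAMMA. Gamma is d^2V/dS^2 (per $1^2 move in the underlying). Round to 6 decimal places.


Answer: Gamma = 0.166096

Derivation:
d1 = -0.1272772289; d2 = -0.3772772289
phi(d1) = 0.3957240003; exp(-qT) = 1.0000000000; exp(-rT) = 0.9694755731
Gamma = exp(-qT) * phi(d1) / (S * sigma * sqrt(T)) = 1.0000000000 * 0.3957240003 / (9.5300 * 0.2500 * 1.0000000000) = 0.166096


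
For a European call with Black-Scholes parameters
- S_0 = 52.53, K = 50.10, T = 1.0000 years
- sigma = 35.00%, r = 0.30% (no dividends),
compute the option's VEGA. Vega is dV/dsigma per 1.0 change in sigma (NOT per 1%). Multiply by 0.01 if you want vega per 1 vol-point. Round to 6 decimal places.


d1 = 0.3188955054; d2 = -0.0311044946
phi(d1) = 0.3791642825; exp(-qT) = 1.0000000000; exp(-rT) = 0.9970044955
Vega = S * exp(-qT) * phi(d1) * sqrt(T) = 52.5300 * 1.0000000000 * 0.3791642825 * 1.0000000000 = 19.917500

Answer: Vega = 19.917500


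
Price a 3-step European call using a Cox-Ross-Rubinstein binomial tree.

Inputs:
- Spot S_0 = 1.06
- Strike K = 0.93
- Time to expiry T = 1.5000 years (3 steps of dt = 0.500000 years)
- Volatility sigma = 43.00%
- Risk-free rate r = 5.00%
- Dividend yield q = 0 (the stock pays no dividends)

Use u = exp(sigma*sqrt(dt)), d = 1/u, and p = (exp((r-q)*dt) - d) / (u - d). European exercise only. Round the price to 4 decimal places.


Answer: Price = V(0,0) = 0.3234

Derivation:
dt = T/N = 0.500000
u = exp(sigma*sqrt(dt)) = 1.355345; d = 1/u = 0.737820
p = (exp((r-q)*dt) - d) / (u - d) = 0.465561
Discount per step: exp(-r*dt) = 0.975310
Stock lattice S(k, i) with i counting down-moves:
  k=0: S(0,0) = 1.0600
  k=1: S(1,0) = 1.4367; S(1,1) = 0.7821
  k=2: S(2,0) = 1.9472; S(2,1) = 1.0600; S(2,2) = 0.5770
  k=3: S(3,0) = 2.6391; S(3,1) = 1.4367; S(3,2) = 0.7821; S(3,3) = 0.4258
Terminal payoffs V(N, i) = max(S_T - K, 0):
  V(3,0) = 1.709097; V(3,1) = 0.506666; V(3,2) = 0.000000; V(3,3) = 0.000000
Backward induction: V(k, i) = exp(-r*dt) * [p * V(k+1, i) + (1-p) * V(k+1, i+1)].
  V(2,0) = exp(-r*dt) * [p*1.709097 + (1-p)*0.506666] = 1.040139
  V(2,1) = exp(-r*dt) * [p*0.506666 + (1-p)*0.000000] = 0.230060
  V(2,2) = exp(-r*dt) * [p*0.000000 + (1-p)*0.000000] = 0.000000
  V(1,0) = exp(-r*dt) * [p*1.040139 + (1-p)*0.230060] = 0.592209
  V(1,1) = exp(-r*dt) * [p*0.230060 + (1-p)*0.000000] = 0.104462
  V(0,0) = exp(-r*dt) * [p*0.592209 + (1-p)*0.104462] = 0.323352


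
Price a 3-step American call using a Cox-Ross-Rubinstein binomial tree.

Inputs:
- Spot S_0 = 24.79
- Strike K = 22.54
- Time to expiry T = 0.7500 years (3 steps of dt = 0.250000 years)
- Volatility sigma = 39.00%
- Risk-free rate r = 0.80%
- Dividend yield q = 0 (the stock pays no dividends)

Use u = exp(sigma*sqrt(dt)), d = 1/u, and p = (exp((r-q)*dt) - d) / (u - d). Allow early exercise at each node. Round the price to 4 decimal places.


dt = T/N = 0.250000
u = exp(sigma*sqrt(dt)) = 1.215311; d = 1/u = 0.822835
p = (exp((r-q)*dt) - d) / (u - d) = 0.456505
Discount per step: exp(-r*dt) = 0.998002
Stock lattice S(k, i) with i counting down-moves:
  k=0: S(0,0) = 24.7900
  k=1: S(1,0) = 30.1276; S(1,1) = 20.3981
  k=2: S(2,0) = 36.6144; S(2,1) = 24.7900; S(2,2) = 16.7842
  k=3: S(3,0) = 44.4978; S(3,1) = 30.1276; S(3,2) = 20.3981; S(3,3) = 13.8107
Terminal payoffs V(N, i) = max(S_T - K, 0):
  V(3,0) = 21.957827; V(3,1) = 7.587559; V(3,2) = 0.000000; V(3,3) = 0.000000
Backward induction: V(k, i) = exp(-r*dt) * [p * V(k+1, i) + (1-p) * V(k+1, i+1)]; then take max(V_cont, immediate exercise) for American.
  V(2,0) = exp(-r*dt) * [p*21.957827 + (1-p)*7.587559] = 14.119389; exercise = 14.074354; V(2,0) = max -> 14.119389
  V(2,1) = exp(-r*dt) * [p*7.587559 + (1-p)*0.000000] = 3.456837; exercise = 2.250000; V(2,1) = max -> 3.456837
  V(2,2) = exp(-r*dt) * [p*0.000000 + (1-p)*0.000000] = 0.000000; exercise = 0.000000; V(2,2) = max -> 0.000000
  V(1,0) = exp(-r*dt) * [p*14.119389 + (1-p)*3.456837] = 8.307711; exercise = 7.587559; V(1,0) = max -> 8.307711
  V(1,1) = exp(-r*dt) * [p*3.456837 + (1-p)*0.000000] = 1.574910; exercise = 0.000000; V(1,1) = max -> 1.574910
  V(0,0) = exp(-r*dt) * [p*8.307711 + (1-p)*1.574910] = 4.639179; exercise = 2.250000; V(0,0) = max -> 4.639179

Answer: Price = V(0,0) = 4.6392


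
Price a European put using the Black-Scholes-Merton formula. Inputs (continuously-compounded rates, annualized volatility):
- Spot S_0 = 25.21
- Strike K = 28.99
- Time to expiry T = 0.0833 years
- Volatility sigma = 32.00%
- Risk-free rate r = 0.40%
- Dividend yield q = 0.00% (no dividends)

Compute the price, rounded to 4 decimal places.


d1 = (ln(S/K) + (r - q + 0.5*sigma^2) * T) / (sigma * sqrt(T)) = -1.46292337
d2 = d1 - sigma * sqrt(T) = -1.55528094
exp(-rT) = 0.99966686; exp(-qT) = 1.00000000
P = K * exp(-rT) * N(-d2) - S_0 * exp(-qT) * N(-d1)
N(-d1) = 0.92825583; N(-d2) = 0.94006041
P = 28.9900 * 0.99966686 * 0.94006041 - 25.2100 * 1.00000000 * 0.92825583 = 3.8419

Answer: Price = 3.8419
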